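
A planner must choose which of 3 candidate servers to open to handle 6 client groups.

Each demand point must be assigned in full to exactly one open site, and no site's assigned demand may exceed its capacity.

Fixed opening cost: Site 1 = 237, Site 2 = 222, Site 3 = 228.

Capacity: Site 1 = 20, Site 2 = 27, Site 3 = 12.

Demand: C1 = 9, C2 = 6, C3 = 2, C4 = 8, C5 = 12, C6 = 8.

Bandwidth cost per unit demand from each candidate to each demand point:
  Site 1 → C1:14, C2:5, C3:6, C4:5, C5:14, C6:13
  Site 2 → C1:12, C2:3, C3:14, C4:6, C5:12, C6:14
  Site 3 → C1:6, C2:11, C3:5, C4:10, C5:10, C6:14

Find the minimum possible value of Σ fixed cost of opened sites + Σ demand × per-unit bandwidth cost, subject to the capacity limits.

885

Open {Site 1, Site 2}; cheapest assignment that respects the capacities:
  Site 1 (cap 20, load 18): C3, C4, C6 — cost 2×6 + 8×5 + 8×13 = 156
  Site 2 (cap 27, load 27): C1, C2, C5 — cost 9×12 + 6×3 + 12×12 = 270
  Shipping 426, fixed 459 → total 885.
  Any other capacity-feasible assignment to {Site 1, Site 2} ships for at least 426.
Compare {Site 1, Site 2, Site 3}: its best feasible assignment gives total 1057.
Every other set of open sites that can feasibly serve all demand totals ≥ 1057 even under its best assignment. Minimum: 885.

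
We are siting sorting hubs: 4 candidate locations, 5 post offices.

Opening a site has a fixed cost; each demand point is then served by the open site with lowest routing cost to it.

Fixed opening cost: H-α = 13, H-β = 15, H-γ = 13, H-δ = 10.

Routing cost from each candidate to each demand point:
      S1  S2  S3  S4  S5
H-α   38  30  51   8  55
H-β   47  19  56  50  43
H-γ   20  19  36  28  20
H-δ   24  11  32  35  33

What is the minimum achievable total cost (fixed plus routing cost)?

127

Open {H-α, H-γ, H-δ}: assign each demand point to its cheapest open site.
  S1→H-γ 20, S2→H-δ 11, S3→H-δ 32, S4→H-α 8, S5→H-γ 20
  routing cost 91, fixed 36 → total 127.
Compare {H-α, H-γ}: routing cost 103 + fixed 26 = 129.
Compare {H-α, H-δ}: routing cost 108 + fixed 23 = 131.
Compare {H-γ, H-δ}: routing cost 111 + fixed 23 = 134.
All other subsets cost ≥ 129. Minimum total cost: 127.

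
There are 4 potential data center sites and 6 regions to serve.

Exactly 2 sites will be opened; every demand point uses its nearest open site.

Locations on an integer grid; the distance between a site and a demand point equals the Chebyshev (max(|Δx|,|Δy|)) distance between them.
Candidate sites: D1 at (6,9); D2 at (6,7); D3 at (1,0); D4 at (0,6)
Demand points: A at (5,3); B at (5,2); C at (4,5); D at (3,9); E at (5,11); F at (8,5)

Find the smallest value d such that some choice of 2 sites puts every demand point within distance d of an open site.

Open {D1, D3}.
  Farthest demand point is A at distance 4 (to D3); all others are ≤ 4.
With {D2, D3} the worst case is 4.
With {D1, D2} the worst case is 5.
No size-2 selection achieves below 4.

4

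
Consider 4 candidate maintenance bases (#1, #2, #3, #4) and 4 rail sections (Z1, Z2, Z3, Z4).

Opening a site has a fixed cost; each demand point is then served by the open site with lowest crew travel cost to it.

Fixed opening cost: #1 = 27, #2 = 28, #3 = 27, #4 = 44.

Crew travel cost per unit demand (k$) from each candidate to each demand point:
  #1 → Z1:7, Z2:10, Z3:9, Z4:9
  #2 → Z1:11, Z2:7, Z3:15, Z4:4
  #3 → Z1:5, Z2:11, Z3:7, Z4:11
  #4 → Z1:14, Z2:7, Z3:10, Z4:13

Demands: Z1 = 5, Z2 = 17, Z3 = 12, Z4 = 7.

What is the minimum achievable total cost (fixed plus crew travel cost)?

311

Open {#2, #3}: assign each demand point to its cheapest open site.
  Z1→#3 5×5=25, Z2→#2 17×7=119, Z3→#3 12×7=84, Z4→#2 7×4=28
  crew travel cost 256, fixed 55 → total 311.
Compare {#1, #2, #3}: crew travel cost 256 + fixed 82 = 338.
Compare {#1, #2}: crew travel cost 290 + fixed 55 = 345.
Compare {#2, #3, #4}: crew travel cost 256 + fixed 99 = 355.
All other subsets cost ≥ 338. Minimum total cost: 311.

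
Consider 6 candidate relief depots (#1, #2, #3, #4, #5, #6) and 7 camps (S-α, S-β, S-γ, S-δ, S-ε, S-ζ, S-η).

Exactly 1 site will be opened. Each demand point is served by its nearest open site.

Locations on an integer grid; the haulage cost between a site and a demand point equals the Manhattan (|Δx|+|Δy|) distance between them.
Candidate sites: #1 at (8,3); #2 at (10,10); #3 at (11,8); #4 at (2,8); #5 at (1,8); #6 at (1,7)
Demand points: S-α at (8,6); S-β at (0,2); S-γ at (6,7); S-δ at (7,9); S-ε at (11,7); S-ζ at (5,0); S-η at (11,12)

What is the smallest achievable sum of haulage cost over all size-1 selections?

Open {#1}.
  S-α→#1 3, S-β→#1 9, S-γ→#1 6, S-δ→#1 7, S-ε→#1 7, S-ζ→#1 6, S-η→#1 12  ⇒ total 50.
Compare {#3}: total 52.
Compare {#2}: total 57.
No size-1 selection does better; minimum is 50.

50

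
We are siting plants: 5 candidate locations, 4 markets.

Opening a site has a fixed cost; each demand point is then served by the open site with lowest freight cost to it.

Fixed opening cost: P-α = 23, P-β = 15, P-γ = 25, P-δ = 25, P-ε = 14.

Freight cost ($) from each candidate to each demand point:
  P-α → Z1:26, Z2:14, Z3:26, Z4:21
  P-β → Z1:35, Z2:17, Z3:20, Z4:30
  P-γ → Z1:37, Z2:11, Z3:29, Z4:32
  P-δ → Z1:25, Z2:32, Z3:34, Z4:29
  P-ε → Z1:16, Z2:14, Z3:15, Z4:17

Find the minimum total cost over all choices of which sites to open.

76

Open {P-ε}: assign each demand point to its cheapest open site.
  Z1→P-ε 16, Z2→P-ε 14, Z3→P-ε 15, Z4→P-ε 17
  freight cost 62, fixed 14 → total 76.
Compare {P-β, P-ε}: freight cost 62 + fixed 29 = 91.
Compare {P-γ, P-ε}: freight cost 59 + fixed 39 = 98.
Compare {P-α, P-ε}: freight cost 62 + fixed 37 = 99.
All other subsets cost ≥ 91. Minimum total cost: 76.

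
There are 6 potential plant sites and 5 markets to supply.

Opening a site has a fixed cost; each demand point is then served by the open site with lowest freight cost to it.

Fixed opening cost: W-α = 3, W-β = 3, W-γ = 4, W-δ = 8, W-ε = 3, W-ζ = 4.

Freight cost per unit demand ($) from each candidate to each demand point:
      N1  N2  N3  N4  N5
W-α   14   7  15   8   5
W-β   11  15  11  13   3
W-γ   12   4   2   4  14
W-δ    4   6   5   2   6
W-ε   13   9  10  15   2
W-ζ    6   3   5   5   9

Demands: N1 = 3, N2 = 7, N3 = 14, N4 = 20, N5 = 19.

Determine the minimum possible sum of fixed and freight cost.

158

Open {W-γ, W-δ, W-ε, W-ζ}: assign each demand point to its cheapest open site.
  N1→W-δ 3×4=12, N2→W-ζ 7×3=21, N3→W-γ 14×2=28, N4→W-δ 20×2=40, N5→W-ε 19×2=38
  freight cost 139, fixed 19 → total 158.
Compare {W-γ, W-δ, W-ε}: freight cost 146 + fixed 15 = 161.
Compare {W-α, W-γ, W-δ, W-ε, W-ζ}: freight cost 139 + fixed 22 = 161.
Compare {W-β, W-γ, W-δ, W-ε, W-ζ}: freight cost 139 + fixed 22 = 161.
All other subsets cost ≥ 161. Minimum total cost: 158.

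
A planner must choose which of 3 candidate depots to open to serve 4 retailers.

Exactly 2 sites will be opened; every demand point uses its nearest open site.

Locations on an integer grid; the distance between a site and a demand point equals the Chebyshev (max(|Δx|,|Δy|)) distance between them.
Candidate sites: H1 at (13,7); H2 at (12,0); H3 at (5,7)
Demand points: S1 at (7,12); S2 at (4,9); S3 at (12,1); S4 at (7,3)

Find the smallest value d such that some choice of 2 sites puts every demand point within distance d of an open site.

Open {H2, H3}.
  Farthest demand point is S1 at distance 5 (to H3); all others are ≤ 5.
With {H1, H3} the worst case is 6.
With {H1, H2} the worst case is 9.
No size-2 selection achieves below 5.

5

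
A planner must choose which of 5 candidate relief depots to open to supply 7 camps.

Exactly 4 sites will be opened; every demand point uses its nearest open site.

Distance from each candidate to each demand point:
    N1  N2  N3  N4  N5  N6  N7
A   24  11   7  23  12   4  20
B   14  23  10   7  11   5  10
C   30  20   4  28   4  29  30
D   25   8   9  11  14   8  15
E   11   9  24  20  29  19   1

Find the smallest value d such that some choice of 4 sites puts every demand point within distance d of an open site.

11

Open {A, B, C, E}.
  Farthest demand point is N1 at distance 11 (to E); all others are ≤ 11.
With {A, B, D, E} the worst case is 11.
With {A, C, D, E} the worst case is 11.
No size-4 selection achieves below 11.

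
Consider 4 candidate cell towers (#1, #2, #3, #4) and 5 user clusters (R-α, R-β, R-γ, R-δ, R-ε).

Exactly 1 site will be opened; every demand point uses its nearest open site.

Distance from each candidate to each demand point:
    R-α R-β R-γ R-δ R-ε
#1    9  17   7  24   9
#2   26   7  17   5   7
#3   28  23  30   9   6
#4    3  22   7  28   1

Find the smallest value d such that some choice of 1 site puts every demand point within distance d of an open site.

Open {#1}.
  Farthest demand point is R-δ at distance 24 (to #1); all others are ≤ 24.
With {#2} the worst case is 26.
With {#4} the worst case is 28.
No size-1 selection achieves below 24.

24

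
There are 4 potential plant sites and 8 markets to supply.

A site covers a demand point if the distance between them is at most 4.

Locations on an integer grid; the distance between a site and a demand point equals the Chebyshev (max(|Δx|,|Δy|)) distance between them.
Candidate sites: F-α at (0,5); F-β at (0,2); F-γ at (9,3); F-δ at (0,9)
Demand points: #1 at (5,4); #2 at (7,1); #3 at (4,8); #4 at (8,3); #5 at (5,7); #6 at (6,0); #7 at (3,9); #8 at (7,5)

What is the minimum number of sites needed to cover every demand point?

2

Coverage sets (demand points within 4 of each site):
  F-α: {#3, #7}
  F-β: {}
  F-γ: {#1, #2, #4, #5, #6, #8}
  F-δ: {#3, #7}
No single site covers all 8 demand points.
But {F-α, F-γ} covers everything, so the minimum is 2.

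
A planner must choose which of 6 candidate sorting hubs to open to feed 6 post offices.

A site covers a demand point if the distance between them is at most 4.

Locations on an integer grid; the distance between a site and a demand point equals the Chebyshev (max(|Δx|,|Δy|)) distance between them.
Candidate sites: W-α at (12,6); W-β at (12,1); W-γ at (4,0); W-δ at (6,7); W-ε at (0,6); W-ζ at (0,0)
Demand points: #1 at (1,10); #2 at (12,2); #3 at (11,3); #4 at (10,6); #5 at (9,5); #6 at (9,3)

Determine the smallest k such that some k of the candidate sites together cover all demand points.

Coverage sets (demand points within 4 of each site):
  W-α: {#2, #3, #4, #5, #6}
  W-β: {#2, #3, #5, #6}
  W-γ: {}
  W-δ: {#4, #5, #6}
  W-ε: {#1}
  W-ζ: {}
No single site covers all 6 demand points.
But {W-α, W-ε} covers everything, so the minimum is 2.

2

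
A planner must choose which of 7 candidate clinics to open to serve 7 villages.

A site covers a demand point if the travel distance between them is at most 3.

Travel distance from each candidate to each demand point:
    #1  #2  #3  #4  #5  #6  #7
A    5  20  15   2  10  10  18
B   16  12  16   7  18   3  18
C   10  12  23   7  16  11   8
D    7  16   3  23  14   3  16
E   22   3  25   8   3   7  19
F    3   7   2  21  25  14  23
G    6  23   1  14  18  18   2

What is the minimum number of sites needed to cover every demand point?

5

Coverage sets (demand points within 3 of each site):
  A: {#4}
  B: {#6}
  C: {}
  D: {#3, #6}
  E: {#2, #5}
  F: {#1, #3}
  G: {#3, #7}
No 4 sites suffice: every size-4 union leaves at least one demand point uncovered.
But {A, B, E, F, G} covers everything, so the minimum is 5.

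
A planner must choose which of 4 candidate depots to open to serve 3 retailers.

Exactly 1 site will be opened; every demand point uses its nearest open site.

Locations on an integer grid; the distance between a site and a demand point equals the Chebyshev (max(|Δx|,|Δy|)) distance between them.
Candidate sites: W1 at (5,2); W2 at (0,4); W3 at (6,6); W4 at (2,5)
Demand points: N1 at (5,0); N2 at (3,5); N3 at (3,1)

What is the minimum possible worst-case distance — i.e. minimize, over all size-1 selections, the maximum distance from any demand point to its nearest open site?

Open {W1}.
  Farthest demand point is N2 at distance 3 (to W1); all others are ≤ 3.
With {W2} the worst case is 5.
With {W4} the worst case is 5.
No size-1 selection achieves below 3.

3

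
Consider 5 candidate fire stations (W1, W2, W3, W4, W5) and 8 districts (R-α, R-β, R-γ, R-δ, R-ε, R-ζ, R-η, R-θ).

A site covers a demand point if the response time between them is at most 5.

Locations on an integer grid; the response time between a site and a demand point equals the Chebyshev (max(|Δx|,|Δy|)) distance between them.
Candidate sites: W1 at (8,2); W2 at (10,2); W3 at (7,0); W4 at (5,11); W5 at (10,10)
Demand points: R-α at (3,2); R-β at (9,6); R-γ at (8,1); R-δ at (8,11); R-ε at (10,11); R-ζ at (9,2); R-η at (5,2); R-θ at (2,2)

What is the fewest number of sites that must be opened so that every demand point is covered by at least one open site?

Coverage sets (demand points within 5 of each site):
  W1: {R-α, R-β, R-γ, R-ζ, R-η}
  W2: {R-β, R-γ, R-ζ, R-η}
  W3: {R-α, R-γ, R-ζ, R-η, R-θ}
  W4: {R-β, R-δ, R-ε}
  W5: {R-β, R-δ, R-ε}
No single site covers all 8 demand points.
But {W3, W4} covers everything, so the minimum is 2.

2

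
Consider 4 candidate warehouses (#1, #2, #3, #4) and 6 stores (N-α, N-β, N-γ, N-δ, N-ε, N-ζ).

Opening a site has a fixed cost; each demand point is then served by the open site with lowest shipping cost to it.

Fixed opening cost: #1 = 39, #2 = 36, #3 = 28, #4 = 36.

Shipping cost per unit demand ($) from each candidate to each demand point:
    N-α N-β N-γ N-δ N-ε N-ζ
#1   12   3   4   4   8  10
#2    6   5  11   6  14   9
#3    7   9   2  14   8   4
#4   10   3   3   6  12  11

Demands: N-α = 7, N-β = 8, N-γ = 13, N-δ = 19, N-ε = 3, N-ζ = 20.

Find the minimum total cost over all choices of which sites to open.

Open {#1, #3}: assign each demand point to its cheapest open site.
  N-α→#3 7×7=49, N-β→#1 8×3=24, N-γ→#3 13×2=26, N-δ→#1 19×4=76, N-ε→#1 3×8=24, N-ζ→#3 20×4=80
  shipping cost 279, fixed 67 → total 346.
Compare {#1, #2, #3}: shipping cost 272 + fixed 103 = 375.
Compare {#3, #4}: shipping cost 317 + fixed 64 = 381.
Compare {#1, #3, #4}: shipping cost 279 + fixed 103 = 382.
All other subsets cost ≥ 375. Minimum total cost: 346.

346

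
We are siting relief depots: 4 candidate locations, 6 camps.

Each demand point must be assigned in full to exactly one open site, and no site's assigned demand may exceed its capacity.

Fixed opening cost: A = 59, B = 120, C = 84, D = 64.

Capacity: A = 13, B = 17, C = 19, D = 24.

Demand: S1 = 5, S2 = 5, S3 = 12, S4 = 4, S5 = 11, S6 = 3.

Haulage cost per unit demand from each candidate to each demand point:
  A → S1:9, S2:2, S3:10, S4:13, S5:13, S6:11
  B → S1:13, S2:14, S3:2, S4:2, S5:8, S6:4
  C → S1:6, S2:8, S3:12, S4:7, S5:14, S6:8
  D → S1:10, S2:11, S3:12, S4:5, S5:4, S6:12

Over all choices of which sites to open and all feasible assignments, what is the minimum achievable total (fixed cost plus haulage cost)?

398

Open {A, B, D}; cheapest assignment that respects the capacities:
  A (cap 13, load 10): S1, S2 — cost 5×9 + 5×2 = 55
  B (cap 17, load 15): S3, S6 — cost 12×2 + 3×4 = 36
  D (cap 24, load 15): S4, S5 — cost 4×5 + 11×4 = 64
  Shipping 155, fixed 243 → total 398.
  Any other capacity-feasible assignment to {A, B, D} ships for at least 155.
Compare {B, D}: its best feasible assignment gives total 401.
Compare {B, C, D}: its best feasible assignment gives total 438.
Every other set of open sites that can feasibly serve all demand totals ≥ 401 even under its best assignment. Minimum: 398.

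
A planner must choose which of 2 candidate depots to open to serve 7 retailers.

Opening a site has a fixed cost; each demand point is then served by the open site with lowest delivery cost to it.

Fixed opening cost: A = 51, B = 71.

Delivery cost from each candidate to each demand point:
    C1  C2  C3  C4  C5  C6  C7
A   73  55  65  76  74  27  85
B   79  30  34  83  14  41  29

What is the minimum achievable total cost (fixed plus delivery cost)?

381

Open {B}: assign each demand point to its cheapest open site.
  C1→B 79, C2→B 30, C3→B 34, C4→B 83, C5→B 14, C6→B 41, C7→B 29
  delivery cost 310, fixed 71 → total 381.
Compare {A, B}: delivery cost 283 + fixed 122 = 405.
Compare {A}: delivery cost 455 + fixed 51 = 506.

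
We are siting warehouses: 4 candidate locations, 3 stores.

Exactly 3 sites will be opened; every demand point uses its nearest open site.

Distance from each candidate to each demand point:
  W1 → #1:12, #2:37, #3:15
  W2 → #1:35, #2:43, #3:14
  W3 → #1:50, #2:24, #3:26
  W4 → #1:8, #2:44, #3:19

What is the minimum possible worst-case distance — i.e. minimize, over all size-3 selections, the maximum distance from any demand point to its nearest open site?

24

Open {W1, W2, W3}.
  Farthest demand point is #2 at distance 24 (to W3); all others are ≤ 24.
With {W1, W3, W4} the worst case is 24.
With {W2, W3, W4} the worst case is 24.
No size-3 selection achieves below 24.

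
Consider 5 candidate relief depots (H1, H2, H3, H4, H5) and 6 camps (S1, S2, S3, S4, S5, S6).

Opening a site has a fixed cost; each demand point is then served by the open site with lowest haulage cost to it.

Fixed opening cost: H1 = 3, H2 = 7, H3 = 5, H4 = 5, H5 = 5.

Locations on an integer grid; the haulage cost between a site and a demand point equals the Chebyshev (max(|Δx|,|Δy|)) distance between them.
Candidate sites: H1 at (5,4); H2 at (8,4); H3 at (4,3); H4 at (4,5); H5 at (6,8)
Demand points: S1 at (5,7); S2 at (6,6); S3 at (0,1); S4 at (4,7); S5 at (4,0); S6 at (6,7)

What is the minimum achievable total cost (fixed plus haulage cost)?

Open {H4}: assign each demand point to its cheapest open site.
  S1→H4 2, S2→H4 2, S3→H4 4, S4→H4 2, S5→H4 5, S6→H4 2
  haulage cost 17, fixed 5 → total 22.
Compare {H1}: haulage cost 20 + fixed 3 = 23.
Compare {H1, H5}: haulage cost 15 + fixed 8 = 23.
Compare {H3, H5}: haulage cost 13 + fixed 10 = 23.
All other subsets cost ≥ 23. Minimum total cost: 22.

22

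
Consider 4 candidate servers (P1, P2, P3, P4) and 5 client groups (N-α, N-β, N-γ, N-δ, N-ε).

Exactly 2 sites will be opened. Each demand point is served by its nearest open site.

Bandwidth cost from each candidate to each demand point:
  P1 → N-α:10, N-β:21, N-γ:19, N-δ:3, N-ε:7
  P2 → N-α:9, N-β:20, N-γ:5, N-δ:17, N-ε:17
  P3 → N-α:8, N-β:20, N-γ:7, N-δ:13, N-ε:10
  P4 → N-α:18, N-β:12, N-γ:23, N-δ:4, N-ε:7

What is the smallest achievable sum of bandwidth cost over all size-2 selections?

Open {P2, P4}.
  N-α→P2 9, N-β→P4 12, N-γ→P2 5, N-δ→P4 4, N-ε→P4 7  ⇒ total 37.
Compare {P3, P4}: total 38.
Compare {P1, P2}: total 44.
No size-2 selection does better; minimum is 37.

37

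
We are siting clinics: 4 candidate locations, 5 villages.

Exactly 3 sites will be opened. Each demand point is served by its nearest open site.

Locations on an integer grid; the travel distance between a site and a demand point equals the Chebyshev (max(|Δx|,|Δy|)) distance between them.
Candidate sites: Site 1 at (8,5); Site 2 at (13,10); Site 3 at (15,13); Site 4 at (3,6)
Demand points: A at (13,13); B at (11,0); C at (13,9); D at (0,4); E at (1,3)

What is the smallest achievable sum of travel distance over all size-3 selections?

15

Open {Site 1, Site 2, Site 4}.
  A→Site 2 3, B→Site 1 5, C→Site 2 1, D→Site 4 3, E→Site 4 3  ⇒ total 15.
Compare {Site 1, Site 3, Site 4}: total 17.
Compare {Site 2, Site 3, Site 4}: total 17.
No size-3 selection does better; minimum is 15.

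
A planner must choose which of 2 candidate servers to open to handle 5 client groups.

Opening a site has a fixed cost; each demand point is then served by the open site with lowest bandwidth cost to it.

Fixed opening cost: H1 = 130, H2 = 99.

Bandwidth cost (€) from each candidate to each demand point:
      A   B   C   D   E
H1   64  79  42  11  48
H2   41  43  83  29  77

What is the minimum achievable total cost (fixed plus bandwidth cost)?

Open {H2}: assign each demand point to its cheapest open site.
  A→H2 41, B→H2 43, C→H2 83, D→H2 29, E→H2 77
  bandwidth cost 273, fixed 99 → total 372.
Compare {H1}: bandwidth cost 244 + fixed 130 = 374.
Compare {H1, H2}: bandwidth cost 185 + fixed 229 = 414.

372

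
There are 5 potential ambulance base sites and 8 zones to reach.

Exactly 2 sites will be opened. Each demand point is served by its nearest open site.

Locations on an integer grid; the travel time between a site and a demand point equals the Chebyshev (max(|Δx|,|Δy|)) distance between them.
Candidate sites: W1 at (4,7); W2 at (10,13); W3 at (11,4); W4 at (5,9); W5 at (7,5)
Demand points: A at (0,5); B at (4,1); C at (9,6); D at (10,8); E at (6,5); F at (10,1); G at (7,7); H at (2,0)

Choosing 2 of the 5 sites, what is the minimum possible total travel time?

25

Open {W1, W5}.
  A→W1 4, B→W5 4, C→W5 2, D→W5 3, E→W5 1, F→W5 4, G→W5 2, H→W5 5  ⇒ total 25.
Compare {W4, W5}: total 26.
Compare {W3, W5}: total 27.
No size-2 selection does better; minimum is 25.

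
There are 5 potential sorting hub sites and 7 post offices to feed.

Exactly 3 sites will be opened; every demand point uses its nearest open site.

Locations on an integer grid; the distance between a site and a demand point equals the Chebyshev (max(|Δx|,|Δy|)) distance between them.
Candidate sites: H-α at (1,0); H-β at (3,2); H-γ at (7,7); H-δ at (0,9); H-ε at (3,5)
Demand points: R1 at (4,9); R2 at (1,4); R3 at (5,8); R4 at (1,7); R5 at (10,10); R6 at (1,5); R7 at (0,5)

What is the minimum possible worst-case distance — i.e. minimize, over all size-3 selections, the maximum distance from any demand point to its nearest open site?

3

Open {H-α, H-γ, H-ε}.
  Farthest demand point is R1 at distance 3 (to H-γ); all others are ≤ 3.
With {H-β, H-γ, H-δ} the worst case is 3.
With {H-β, H-γ, H-ε} the worst case is 3.
No size-3 selection achieves below 3.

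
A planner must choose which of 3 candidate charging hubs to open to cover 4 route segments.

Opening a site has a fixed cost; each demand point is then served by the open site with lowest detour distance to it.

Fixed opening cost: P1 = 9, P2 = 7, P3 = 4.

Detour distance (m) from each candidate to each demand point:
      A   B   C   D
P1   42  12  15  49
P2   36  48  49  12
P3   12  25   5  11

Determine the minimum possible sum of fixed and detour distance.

53

Open {P1, P3}: assign each demand point to its cheapest open site.
  A→P3 12, B→P1 12, C→P3 5, D→P3 11
  detour distance 40, fixed 13 → total 53.
Compare {P3}: detour distance 53 + fixed 4 = 57.
Compare {P1, P2, P3}: detour distance 40 + fixed 20 = 60.
Compare {P2, P3}: detour distance 53 + fixed 11 = 64.
All other subsets cost ≥ 57. Minimum total cost: 53.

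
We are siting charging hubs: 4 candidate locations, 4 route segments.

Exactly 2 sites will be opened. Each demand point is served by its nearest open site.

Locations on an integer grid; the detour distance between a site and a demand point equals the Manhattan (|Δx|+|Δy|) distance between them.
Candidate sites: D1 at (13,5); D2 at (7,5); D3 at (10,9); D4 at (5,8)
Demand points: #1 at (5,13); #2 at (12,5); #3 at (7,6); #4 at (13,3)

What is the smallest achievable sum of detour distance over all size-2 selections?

Open {D1, D4}.
  #1→D4 5, #2→D1 1, #3→D4 4, #4→D1 2  ⇒ total 12.
Compare {D1, D2}: total 14.
Compare {D1, D3}: total 18.
No size-2 selection does better; minimum is 12.

12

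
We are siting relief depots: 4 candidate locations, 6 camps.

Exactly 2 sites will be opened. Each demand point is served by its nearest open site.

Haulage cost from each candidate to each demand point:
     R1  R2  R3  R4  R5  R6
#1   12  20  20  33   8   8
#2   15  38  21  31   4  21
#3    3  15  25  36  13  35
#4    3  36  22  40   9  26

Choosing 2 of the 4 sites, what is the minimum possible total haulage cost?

Open {#1, #3}.
  R1→#3 3, R2→#3 15, R3→#1 20, R4→#1 33, R5→#1 8, R6→#1 8  ⇒ total 87.
Compare {#1, #4}: total 92.
Compare {#1, #2}: total 95.
No size-2 selection does better; minimum is 87.

87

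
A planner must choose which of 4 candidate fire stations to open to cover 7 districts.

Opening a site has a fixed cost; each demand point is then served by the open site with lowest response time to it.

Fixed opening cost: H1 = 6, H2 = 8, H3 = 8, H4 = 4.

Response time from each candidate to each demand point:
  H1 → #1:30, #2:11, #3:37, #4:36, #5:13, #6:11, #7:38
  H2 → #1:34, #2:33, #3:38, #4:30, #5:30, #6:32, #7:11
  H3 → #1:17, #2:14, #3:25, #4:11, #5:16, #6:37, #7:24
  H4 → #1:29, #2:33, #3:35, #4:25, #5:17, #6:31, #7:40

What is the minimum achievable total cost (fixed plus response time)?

121

Open {H1, H2, H3}: assign each demand point to its cheapest open site.
  #1→H3 17, #2→H1 11, #3→H3 25, #4→H3 11, #5→H1 13, #6→H1 11, #7→H2 11
  response time 99, fixed 22 → total 121.
Compare {H1, H2, H3, H4}: response time 99 + fixed 26 = 125.
Compare {H1, H3}: response time 112 + fixed 14 = 126.
Compare {H1, H3, H4}: response time 112 + fixed 18 = 130.
All other subsets cost ≥ 125. Minimum total cost: 121.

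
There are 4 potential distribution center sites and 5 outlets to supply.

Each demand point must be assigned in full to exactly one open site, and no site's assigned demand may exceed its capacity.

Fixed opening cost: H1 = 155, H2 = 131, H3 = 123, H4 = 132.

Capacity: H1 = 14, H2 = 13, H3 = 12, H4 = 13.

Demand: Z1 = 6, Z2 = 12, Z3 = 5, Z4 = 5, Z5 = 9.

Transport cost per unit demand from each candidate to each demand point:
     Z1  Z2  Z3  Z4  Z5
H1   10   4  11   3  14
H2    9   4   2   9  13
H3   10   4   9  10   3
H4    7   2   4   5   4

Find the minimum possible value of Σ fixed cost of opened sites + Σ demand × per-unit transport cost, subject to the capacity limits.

Open {H1, H2, H4}; cheapest assignment that respects the capacities:
  H1 (cap 14, load 14): Z4, Z5 — cost 5×3 + 9×14 = 141
  H2 (cap 13, load 11): Z1, Z3 — cost 6×9 + 5×2 = 64
  H4 (cap 13, load 12): Z2 — cost 12×2 = 24
  Shipping 229, fixed 418 → total 647.
  Any other capacity-feasible assignment to {H1, H2, H4} ships for at least 229.
Compare {H1, H3, H4}: its best feasible assignment gives total 661.
Compare {H1, H2, H3}: its best feasible assignment gives total 662.
Every other set of open sites that can feasibly serve all demand totals ≥ 661 even under its best assignment. Minimum: 647.

647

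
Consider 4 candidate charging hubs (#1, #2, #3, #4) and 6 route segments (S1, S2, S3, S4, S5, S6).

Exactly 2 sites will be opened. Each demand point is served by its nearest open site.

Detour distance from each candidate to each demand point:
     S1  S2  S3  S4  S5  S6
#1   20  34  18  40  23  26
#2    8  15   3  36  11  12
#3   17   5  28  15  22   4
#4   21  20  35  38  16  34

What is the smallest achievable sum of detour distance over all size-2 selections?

46

Open {#2, #3}.
  S1→#2 8, S2→#3 5, S3→#2 3, S4→#3 15, S5→#2 11, S6→#3 4  ⇒ total 46.
Compare {#1, #3}: total 81.
Compare {#1, #2}: total 85.
No size-2 selection does better; minimum is 46.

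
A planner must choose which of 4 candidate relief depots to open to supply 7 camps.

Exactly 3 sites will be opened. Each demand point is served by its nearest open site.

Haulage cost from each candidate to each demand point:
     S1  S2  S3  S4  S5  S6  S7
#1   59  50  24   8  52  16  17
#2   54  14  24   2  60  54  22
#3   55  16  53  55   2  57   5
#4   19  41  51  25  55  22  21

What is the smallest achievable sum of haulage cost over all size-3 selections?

88

Open {#2, #3, #4}.
  S1→#4 19, S2→#2 14, S3→#2 24, S4→#2 2, S5→#3 2, S6→#4 22, S7→#3 5  ⇒ total 88.
Compare {#1, #3, #4}: total 90.
Compare {#1, #2, #3}: total 117.
No size-3 selection does better; minimum is 88.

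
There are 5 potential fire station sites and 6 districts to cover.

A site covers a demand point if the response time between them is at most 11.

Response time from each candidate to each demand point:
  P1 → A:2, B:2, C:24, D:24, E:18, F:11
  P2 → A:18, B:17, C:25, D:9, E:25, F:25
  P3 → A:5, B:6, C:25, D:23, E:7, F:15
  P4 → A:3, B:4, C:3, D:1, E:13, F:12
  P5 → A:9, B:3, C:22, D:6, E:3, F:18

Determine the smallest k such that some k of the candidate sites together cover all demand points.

3

Coverage sets (demand points within 11 of each site):
  P1: {A, B, F}
  P2: {D}
  P3: {A, B, E}
  P4: {A, B, C, D}
  P5: {A, B, D, E}
No 2 sites suffice: every size-2 union leaves at least one demand point uncovered.
But {P1, P3, P4} covers everything, so the minimum is 3.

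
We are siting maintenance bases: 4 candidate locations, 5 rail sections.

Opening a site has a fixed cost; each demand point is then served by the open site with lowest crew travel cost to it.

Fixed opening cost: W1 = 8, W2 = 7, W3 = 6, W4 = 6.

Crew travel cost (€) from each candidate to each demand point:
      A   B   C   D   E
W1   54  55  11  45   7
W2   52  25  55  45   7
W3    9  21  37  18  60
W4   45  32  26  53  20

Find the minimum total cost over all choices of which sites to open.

80

Open {W1, W3}: assign each demand point to its cheapest open site.
  A→W3 9, B→W3 21, C→W1 11, D→W3 18, E→W1 7
  crew travel cost 66, fixed 14 → total 80.
Compare {W1, W3, W4}: crew travel cost 66 + fixed 20 = 86.
Compare {W1, W2, W3}: crew travel cost 66 + fixed 21 = 87.
Compare {W1, W2, W3, W4}: crew travel cost 66 + fixed 27 = 93.
All other subsets cost ≥ 86. Minimum total cost: 80.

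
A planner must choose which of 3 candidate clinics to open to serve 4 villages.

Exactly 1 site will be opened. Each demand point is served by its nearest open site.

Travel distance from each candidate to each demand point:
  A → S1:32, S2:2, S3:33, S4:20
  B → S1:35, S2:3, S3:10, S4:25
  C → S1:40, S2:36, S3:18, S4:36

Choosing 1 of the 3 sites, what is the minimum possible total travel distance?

73

Open {B}.
  S1→B 35, S2→B 3, S3→B 10, S4→B 25  ⇒ total 73.
Compare {A}: total 87.
Compare {C}: total 130.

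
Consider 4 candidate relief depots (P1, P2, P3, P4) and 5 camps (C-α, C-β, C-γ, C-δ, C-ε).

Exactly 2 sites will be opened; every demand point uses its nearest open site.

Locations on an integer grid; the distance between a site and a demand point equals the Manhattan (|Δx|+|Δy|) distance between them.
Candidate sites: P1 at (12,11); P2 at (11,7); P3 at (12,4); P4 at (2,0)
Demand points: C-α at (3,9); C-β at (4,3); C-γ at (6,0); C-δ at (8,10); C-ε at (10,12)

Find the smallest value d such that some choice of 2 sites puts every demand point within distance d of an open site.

Open {P1, P4}.
  Farthest demand point is C-α at distance 10 (to P4); all others are ≤ 10.
With {P2, P3} the worst case is 10.
With {P2, P4} the worst case is 10.
No size-2 selection achieves below 10.

10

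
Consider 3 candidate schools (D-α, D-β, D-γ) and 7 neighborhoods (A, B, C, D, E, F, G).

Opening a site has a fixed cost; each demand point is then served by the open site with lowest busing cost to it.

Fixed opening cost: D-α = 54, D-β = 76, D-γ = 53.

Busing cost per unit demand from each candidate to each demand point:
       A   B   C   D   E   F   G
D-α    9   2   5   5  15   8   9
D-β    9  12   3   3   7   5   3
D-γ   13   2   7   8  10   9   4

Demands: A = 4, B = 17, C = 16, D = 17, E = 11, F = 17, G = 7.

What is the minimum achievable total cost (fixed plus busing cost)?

481

Open {D-β, D-γ}: assign each demand point to its cheapest open site.
  A→D-β 4×9=36, B→D-γ 17×2=34, C→D-β 16×3=48, D→D-β 17×3=51, E→D-β 11×7=77, F→D-β 17×5=85, G→D-β 7×3=21
  busing cost 352, fixed 129 → total 481.
Compare {D-α, D-β}: busing cost 352 + fixed 130 = 482.
Compare {D-α, D-β, D-γ}: busing cost 352 + fixed 183 = 535.
Compare {D-β}: busing cost 522 + fixed 76 = 598.
All other subsets cost ≥ 482. Minimum total cost: 481.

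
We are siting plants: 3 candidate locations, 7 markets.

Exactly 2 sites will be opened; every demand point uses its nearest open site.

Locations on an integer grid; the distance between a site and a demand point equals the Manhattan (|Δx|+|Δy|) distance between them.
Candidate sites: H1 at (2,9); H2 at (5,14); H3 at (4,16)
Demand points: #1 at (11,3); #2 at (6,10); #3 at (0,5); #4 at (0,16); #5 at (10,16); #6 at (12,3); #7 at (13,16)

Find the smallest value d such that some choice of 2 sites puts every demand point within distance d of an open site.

16

Open {H1, H2}.
  Farthest demand point is #6 at distance 16 (to H1); all others are ≤ 16.
With {H1, H3} the worst case is 16.
With {H2, H3} the worst case is 18.
No size-2 selection achieves below 16.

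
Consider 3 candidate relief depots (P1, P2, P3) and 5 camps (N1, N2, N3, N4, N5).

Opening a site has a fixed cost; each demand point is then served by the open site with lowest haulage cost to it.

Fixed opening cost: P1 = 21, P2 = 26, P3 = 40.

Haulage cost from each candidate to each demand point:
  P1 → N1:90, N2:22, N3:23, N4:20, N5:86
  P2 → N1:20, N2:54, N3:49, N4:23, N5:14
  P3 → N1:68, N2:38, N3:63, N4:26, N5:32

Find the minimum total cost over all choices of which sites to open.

Open {P1, P2}: assign each demand point to its cheapest open site.
  N1→P2 20, N2→P1 22, N3→P1 23, N4→P1 20, N5→P2 14
  haulage cost 99, fixed 47 → total 146.
Compare {P2}: haulage cost 160 + fixed 26 = 186.
Compare {P1, P2, P3}: haulage cost 99 + fixed 87 = 186.
Compare {P2, P3}: haulage cost 144 + fixed 66 = 210.
All other subsets cost ≥ 186. Minimum total cost: 146.

146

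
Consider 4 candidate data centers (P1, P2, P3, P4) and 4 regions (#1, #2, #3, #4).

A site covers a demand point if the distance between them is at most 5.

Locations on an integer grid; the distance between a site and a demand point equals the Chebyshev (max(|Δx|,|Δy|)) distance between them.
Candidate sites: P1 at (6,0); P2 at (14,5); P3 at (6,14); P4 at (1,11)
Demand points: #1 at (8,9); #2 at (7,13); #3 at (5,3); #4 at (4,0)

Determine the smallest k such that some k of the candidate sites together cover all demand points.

2

Coverage sets (demand points within 5 of each site):
  P1: {#3, #4}
  P2: {}
  P3: {#1, #2}
  P4: {}
No single site covers all 4 demand points.
But {P1, P3} covers everything, so the minimum is 2.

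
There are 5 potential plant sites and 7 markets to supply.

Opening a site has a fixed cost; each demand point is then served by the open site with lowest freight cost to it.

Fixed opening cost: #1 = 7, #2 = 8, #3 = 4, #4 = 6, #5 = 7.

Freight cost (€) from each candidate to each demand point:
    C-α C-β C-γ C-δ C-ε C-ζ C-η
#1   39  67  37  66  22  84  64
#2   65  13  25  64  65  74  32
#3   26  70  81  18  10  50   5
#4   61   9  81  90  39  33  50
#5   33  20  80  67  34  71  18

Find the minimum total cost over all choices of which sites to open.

144

Open {#2, #3, #4}: assign each demand point to its cheapest open site.
  C-α→#3 26, C-β→#4 9, C-γ→#2 25, C-δ→#3 18, C-ε→#3 10, C-ζ→#4 33, C-η→#3 5
  freight cost 126, fixed 18 → total 144.
Compare {#1, #2, #3, #4}: freight cost 126 + fixed 25 = 151.
Compare {#2, #3, #4, #5}: freight cost 126 + fixed 25 = 151.
Compare {#1, #3, #4}: freight cost 138 + fixed 17 = 155.
All other subsets cost ≥ 151. Minimum total cost: 144.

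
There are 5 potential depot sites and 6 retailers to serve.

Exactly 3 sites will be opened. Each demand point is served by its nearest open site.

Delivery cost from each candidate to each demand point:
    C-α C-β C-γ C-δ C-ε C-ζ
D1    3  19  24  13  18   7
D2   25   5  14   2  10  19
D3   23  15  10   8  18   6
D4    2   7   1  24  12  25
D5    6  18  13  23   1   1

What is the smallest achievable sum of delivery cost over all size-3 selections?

Open {D2, D4, D5}.
  C-α→D4 2, C-β→D2 5, C-γ→D4 1, C-δ→D2 2, C-ε→D5 1, C-ζ→D5 1  ⇒ total 12.
Compare {D3, D4, D5}: total 20.
Compare {D1, D2, D5}: total 25.
No size-3 selection does better; minimum is 12.

12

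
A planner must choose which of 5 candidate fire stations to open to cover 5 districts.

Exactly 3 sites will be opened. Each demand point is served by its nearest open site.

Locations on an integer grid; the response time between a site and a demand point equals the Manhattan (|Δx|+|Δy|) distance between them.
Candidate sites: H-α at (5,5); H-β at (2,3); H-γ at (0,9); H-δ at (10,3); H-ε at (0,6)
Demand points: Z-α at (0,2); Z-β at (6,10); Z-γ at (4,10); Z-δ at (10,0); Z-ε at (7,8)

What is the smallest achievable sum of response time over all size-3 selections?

23

Open {H-α, H-β, H-δ}.
  Z-α→H-β 3, Z-β→H-α 6, Z-γ→H-α 6, Z-δ→H-δ 3, Z-ε→H-α 5  ⇒ total 23.
Compare {H-α, H-δ, H-ε}: total 24.
Compare {H-α, H-γ, H-δ}: total 26.
No size-3 selection does better; minimum is 23.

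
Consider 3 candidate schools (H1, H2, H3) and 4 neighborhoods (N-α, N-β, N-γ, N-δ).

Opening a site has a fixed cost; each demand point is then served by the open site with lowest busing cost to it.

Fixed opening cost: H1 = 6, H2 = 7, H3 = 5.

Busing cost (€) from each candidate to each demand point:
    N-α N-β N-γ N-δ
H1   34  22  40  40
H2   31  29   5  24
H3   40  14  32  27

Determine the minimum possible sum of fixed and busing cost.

Open {H2, H3}: assign each demand point to its cheapest open site.
  N-α→H2 31, N-β→H3 14, N-γ→H2 5, N-δ→H2 24
  busing cost 74, fixed 12 → total 86.
Compare {H1, H2, H3}: busing cost 74 + fixed 18 = 92.
Compare {H1, H2}: busing cost 82 + fixed 13 = 95.
Compare {H2}: busing cost 89 + fixed 7 = 96.
All other subsets cost ≥ 92. Minimum total cost: 86.

86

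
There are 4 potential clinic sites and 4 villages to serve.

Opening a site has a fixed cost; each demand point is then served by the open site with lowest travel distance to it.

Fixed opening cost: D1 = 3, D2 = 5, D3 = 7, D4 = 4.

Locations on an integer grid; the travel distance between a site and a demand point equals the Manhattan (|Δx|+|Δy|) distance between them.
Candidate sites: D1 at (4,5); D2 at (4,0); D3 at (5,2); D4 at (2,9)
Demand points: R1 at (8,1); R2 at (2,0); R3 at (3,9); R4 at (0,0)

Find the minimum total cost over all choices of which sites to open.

21

Open {D2, D4}: assign each demand point to its cheapest open site.
  R1→D2 5, R2→D2 2, R3→D4 1, R4→D2 4
  travel distance 12, fixed 9 → total 21.
Compare {D1, D2}: travel distance 16 + fixed 8 = 24.
Compare {D1, D2, D4}: travel distance 12 + fixed 12 = 24.
Compare {D2}: travel distance 21 + fixed 5 = 26.
All other subsets cost ≥ 24. Minimum total cost: 21.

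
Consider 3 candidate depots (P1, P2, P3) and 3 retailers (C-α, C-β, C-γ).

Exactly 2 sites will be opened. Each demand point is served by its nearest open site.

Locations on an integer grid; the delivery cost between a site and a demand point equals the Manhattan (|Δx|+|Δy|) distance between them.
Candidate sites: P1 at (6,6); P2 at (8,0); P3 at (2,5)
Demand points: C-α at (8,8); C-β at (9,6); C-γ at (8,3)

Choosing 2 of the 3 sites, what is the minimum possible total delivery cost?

10

Open {P1, P2}.
  C-α→P1 4, C-β→P1 3, C-γ→P2 3  ⇒ total 10.
Compare {P1, P3}: total 12.
Compare {P2, P3}: total 18.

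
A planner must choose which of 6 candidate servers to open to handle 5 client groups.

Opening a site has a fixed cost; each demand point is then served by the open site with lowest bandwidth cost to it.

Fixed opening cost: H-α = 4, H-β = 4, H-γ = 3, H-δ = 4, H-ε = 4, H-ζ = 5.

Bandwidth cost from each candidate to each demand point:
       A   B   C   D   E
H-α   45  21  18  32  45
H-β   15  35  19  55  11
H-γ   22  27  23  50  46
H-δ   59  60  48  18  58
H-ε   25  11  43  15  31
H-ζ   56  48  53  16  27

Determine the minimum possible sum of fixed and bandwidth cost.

Open {H-β, H-ε}: assign each demand point to its cheapest open site.
  A→H-β 15, B→H-ε 11, C→H-β 19, D→H-ε 15, E→H-β 11
  bandwidth cost 71, fixed 8 → total 79.
Compare {H-α, H-β, H-ε}: bandwidth cost 70 + fixed 12 = 82.
Compare {H-β, H-γ, H-ε}: bandwidth cost 71 + fixed 11 = 82.
Compare {H-β, H-δ, H-ε}: bandwidth cost 71 + fixed 12 = 83.
All other subsets cost ≥ 82. Minimum total cost: 79.

79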